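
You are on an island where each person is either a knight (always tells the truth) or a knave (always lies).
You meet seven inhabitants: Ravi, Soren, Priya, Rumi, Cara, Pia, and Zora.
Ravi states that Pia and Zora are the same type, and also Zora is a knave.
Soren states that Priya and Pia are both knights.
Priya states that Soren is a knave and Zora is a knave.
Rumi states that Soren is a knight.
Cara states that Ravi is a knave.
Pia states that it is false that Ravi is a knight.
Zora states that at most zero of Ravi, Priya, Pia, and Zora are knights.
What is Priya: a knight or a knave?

Consistent assignments: {Ravi=knight, Soren=knave, Priya=knight, Rumi=knave, Cara=knave, Pia=knave, Zora=knave}
In every consistent assignment, Priya is a knight.

Priya is a knight.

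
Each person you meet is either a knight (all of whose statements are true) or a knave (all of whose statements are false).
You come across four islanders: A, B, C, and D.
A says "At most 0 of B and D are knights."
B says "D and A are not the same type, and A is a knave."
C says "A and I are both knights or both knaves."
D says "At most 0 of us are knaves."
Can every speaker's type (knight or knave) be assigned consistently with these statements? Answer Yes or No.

One consistent assignment: A=knight, B=knave, C=knight, D=knave.

Yes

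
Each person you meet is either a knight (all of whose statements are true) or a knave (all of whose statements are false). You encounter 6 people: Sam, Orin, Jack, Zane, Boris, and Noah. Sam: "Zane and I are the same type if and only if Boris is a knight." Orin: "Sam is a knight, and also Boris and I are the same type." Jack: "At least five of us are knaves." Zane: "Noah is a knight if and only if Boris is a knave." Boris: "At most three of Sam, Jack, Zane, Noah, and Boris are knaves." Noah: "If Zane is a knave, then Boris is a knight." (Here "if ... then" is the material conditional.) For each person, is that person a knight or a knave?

Sam (knave): "Zane and I are the same type if and only if Boris is a knight" — False. ✓
Orin (knave): "Sam is a knight, and also Boris and I are the same type" — False. ✓
Jack is a knight, so "at least five of us are knaves" must be true — and it is.
Zane (knave): "Noah is a knight if and only if Boris is a knave" — False. ✓
Since Boris is a knave, "at most three of Sam, Jack, Zane, Noah, and Boris are knaves" needs to be False, which holds.
Noah (knave): "if Zane is a knave, then Boris is a knight" — False. ✓

Sam is a knave, Orin is a knave, Jack is a knight, Zane is a knave, Boris is a knave, and Noah is a knave.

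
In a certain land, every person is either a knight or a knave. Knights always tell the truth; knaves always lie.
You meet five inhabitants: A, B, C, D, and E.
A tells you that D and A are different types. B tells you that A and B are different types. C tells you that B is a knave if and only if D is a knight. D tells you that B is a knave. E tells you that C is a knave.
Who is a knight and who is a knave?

A is a knave; "D and A are different types" is false, as required.
B is a knight, and the claim "A and B are different types" is indeed True.
C (knight): "B is a knave if and only if D is a knight" — True. ✓
Since D is a knave, "B is a knave" needs to be false, which holds.
Since E is a knave, "C is a knave" needs to be false, which holds.

A is a knave, B is a knight, C is a knight, D is a knave, and E is a knave.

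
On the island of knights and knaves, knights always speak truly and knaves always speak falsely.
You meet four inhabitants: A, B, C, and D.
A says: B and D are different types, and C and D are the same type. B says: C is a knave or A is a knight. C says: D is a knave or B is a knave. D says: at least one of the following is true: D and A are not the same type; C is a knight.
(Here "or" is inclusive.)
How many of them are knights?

2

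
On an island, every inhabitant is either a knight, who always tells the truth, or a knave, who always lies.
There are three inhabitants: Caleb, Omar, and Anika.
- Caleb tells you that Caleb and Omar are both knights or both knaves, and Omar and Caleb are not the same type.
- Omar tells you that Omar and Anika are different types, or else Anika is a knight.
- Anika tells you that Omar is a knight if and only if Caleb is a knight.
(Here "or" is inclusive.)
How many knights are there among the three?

The unique consistent assignment is Caleb=knave, Omar=knight, Anika=knave.
That has 1 knight.

1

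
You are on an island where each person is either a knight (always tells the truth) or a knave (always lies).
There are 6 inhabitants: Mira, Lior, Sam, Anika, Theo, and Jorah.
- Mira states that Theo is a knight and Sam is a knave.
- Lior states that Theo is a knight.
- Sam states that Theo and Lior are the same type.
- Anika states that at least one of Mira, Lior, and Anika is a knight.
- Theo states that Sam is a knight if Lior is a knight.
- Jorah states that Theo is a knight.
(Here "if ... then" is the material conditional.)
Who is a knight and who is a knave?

Mira is a knave, Lior is a knight, Sam is a knight, Anika is a knight, Theo is a knight, and Jorah is a knight.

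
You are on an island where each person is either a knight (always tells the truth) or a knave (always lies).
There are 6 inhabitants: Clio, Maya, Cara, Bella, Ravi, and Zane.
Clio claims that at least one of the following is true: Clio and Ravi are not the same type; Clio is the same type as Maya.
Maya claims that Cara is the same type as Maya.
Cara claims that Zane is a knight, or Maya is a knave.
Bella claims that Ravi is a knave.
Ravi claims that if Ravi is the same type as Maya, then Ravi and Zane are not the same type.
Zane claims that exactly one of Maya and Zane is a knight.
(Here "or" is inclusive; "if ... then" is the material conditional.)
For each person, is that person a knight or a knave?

Clio is a knight, and the claim "at least one of the following is true: Clio and Ravi are not the same type; Clio is the same type as Maya" is indeed True.
Maya is a knave, so "Cara is the same type as Maya" must be false — and it is.
As a knight, Cara's statement "Zane is a knight, or Maya is a knave" should be True; it is.
Since Bella is a knight, "Ravi is a knave" needs to be True, which holds.
Ravi (knave): "if Ravi is the same type as Maya, then Ravi and Zane are not the same type" — false. ✓
As a knave, Zane's statement "exactly one of Maya and Zane is a knight" should be false; it is.

Clio is a knight, Maya is a knave, Cara is a knight, Bella is a knight, Ravi is a knave, and Zane is a knave.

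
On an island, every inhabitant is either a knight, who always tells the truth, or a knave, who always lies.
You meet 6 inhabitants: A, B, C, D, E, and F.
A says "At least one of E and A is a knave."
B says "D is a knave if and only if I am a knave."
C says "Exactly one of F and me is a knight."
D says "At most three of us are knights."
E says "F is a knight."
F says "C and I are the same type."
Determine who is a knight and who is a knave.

A is a knight, B is a knave, C is a knight, D is a knight, E is a knave, and F is a knave.

As a knight, A's statement "at least one of E and A is a knave" should be true; it is.
B (knave): "D is a knave if and only if I am a knave" — false. ✓
C (knight): "exactly one of F and me is a knight" — true. ✓
As a knight, D's statement "at most three of us are knights" should be true; it is.
Since E is a knave, "F is a knight" needs to be false, which holds.
F is a knave, so "C and I are the same type" must be false — and it is.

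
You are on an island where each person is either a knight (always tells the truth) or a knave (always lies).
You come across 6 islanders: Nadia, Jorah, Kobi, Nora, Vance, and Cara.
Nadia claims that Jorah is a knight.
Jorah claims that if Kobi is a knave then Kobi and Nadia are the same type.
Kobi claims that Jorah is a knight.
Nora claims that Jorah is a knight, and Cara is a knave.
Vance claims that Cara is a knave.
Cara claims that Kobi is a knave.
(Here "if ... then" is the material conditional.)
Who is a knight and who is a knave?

As a knight, Nadia's statement "Jorah is a knight" should be True; it is.
As a knight, Jorah's statement "if Kobi is a knave then Kobi and Nadia are the same type" should be True; it is.
Kobi (knight): "Jorah is a knight" — True. ✓
Nora is a knight, and the claim "Jorah is a knight, and Cara is a knave" is indeed True.
Vance (knight): "Cara is a knave" — True. ✓
As a knave, Cara's statement "Kobi is a knave" should be False; it is.

Knights: Nadia, Jorah, Kobi, Nora, and Vance. Knaves: Cara.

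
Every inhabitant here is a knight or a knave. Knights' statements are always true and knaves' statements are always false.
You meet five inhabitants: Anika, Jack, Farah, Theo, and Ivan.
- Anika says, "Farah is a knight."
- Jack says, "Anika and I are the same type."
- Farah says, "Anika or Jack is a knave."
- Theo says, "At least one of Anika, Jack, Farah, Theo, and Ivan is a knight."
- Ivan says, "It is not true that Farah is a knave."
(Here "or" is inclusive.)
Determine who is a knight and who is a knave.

Knights: Anika, Farah, Theo, and Ivan. Knaves: Jack.

Suppose Anika is a knave. Then Anika's statement "Farah is a knight" would have to be false. Checking the 16 ways to assign the others, none is consistent with every speaker.
(For instance, with Jack=knave, Farah=knight, Theo=knight, Ivan=knight, Anika's claim "Farah is a knight" comes out true where it would need to be false.)
So Anika must be a knight, making "Farah is a knight" true. Taking Anika=knight, Jack=knave, Farah=knight, Theo=knight, Ivan=knight, each remaining statement checks out:
  Jack (knave): "Anika and I are the same type" — false. ✓
  Farah (knight): "Anika or Jack is a knave" — true. ✓
  Theo (knight): "at least one of Anika, Jack, Farah, Theo, and Ivan is a knight" — true. ✓
  Ivan (knight): "it is not true that Farah is a knave" — true. ✓
This is the unique consistent assignment.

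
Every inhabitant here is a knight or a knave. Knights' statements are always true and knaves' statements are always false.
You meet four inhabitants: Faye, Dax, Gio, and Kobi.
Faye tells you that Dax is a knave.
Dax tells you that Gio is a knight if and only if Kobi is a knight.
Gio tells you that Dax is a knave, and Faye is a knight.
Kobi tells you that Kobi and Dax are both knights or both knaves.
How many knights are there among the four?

1

The unique consistent assignment is Faye=knave, Dax=knight, Gio=knave, Kobi=knave.
That has 1 knight.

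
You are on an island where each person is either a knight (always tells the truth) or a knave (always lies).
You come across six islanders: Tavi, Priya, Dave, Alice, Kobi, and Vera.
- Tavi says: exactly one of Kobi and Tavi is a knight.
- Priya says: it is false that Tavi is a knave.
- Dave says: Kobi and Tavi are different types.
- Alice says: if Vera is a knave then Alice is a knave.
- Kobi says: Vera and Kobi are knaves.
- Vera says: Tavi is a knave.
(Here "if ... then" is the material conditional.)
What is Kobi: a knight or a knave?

Kobi is a knave.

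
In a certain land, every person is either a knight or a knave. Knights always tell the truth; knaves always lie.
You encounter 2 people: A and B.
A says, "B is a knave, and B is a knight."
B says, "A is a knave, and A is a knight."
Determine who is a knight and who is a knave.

A is a knave and B is a knave.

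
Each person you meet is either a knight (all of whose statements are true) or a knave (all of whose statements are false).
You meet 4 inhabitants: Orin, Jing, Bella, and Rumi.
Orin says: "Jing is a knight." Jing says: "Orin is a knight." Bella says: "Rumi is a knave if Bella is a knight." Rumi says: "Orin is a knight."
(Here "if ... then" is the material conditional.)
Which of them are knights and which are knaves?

Since Orin is a knave, "Jing is a knight" needs to be False, which holds.
Jing (knave): "Orin is a knight" — False. ✓
As a knight, Bella's statement "Rumi is a knave if Bella is a knight" should be True; it is.
Since Rumi is a knave, "Orin is a knight" needs to be False, which holds.

Knights: Bella. Knaves: Orin, Jing, and Rumi.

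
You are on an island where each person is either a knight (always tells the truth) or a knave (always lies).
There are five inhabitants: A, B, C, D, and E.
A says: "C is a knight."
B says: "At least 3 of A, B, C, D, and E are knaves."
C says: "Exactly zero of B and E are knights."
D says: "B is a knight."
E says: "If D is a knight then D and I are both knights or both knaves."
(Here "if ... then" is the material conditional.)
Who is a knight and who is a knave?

A is a knave, and the claim "C is a knight" is indeed False.
B is a knight; "at least 3 of A, B, C, D, and E are knaves" is True, as required.
C is a knave, and the claim "exactly zero of B and E are knights" is indeed False.
D is a knight; "B is a knight" is True, as required.
E is a knave, so "if D is a knight then D and I are both knights or both knaves" must be False — and it is.

A is a knave, B is a knight, C is a knave, D is a knight, and E is a knave.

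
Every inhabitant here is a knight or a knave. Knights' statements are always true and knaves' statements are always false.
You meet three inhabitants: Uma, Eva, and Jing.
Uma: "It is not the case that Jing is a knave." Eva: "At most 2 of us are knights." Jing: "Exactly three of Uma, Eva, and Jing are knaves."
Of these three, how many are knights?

1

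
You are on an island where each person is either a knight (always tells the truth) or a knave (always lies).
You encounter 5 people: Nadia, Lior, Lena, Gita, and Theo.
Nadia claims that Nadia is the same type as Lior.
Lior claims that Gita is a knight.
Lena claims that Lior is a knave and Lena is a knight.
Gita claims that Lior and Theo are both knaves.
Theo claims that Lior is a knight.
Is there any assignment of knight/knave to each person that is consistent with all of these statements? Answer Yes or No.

No

Checking all 32 assignments, each has at least one speaker whose statement's truth value contradicts their type.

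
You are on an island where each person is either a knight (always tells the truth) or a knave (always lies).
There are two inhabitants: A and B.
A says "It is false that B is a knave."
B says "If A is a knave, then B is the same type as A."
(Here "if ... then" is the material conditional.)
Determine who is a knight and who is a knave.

A is a knight and B is a knight.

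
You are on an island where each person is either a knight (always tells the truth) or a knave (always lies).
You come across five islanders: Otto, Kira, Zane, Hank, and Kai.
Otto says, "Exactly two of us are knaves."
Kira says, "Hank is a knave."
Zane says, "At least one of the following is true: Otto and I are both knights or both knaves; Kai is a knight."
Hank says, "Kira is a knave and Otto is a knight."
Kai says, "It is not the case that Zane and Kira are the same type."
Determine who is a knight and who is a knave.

Otto is a knight, Kira is a knight, Zane is a knight, Hank is a knave, and Kai is a knave.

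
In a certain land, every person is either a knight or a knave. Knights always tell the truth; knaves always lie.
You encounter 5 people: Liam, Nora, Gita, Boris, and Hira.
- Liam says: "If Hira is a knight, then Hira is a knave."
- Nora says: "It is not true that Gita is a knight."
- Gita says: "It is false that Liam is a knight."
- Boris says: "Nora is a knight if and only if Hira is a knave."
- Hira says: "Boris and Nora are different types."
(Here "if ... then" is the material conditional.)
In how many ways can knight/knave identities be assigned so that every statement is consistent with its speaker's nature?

Consistent assignments:
  Liam=knight, Nora=knight, Gita=knave, Boris=knight, Hira=knave
  Liam=knave, Nora=knave, Gita=knight, Boris=knight, Hira=knight

2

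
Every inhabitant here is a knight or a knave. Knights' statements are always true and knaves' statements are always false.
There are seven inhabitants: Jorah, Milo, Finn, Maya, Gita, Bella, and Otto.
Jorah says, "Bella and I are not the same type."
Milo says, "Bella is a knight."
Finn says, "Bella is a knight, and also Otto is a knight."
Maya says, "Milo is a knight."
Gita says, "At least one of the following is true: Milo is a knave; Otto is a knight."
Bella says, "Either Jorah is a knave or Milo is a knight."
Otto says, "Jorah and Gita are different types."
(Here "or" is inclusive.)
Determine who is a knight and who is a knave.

Jorah is a knight, Milo is a knave, Finn is a knave, Maya is a knave, Gita is a knight, Bella is a knave, and Otto is a knave.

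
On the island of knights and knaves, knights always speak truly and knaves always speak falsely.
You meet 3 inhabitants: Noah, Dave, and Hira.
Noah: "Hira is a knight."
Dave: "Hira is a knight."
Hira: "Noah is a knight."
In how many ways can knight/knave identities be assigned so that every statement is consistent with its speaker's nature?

Consistent assignments:
  Noah=knight, Dave=knight, Hira=knight
  Noah=knave, Dave=knave, Hira=knave

2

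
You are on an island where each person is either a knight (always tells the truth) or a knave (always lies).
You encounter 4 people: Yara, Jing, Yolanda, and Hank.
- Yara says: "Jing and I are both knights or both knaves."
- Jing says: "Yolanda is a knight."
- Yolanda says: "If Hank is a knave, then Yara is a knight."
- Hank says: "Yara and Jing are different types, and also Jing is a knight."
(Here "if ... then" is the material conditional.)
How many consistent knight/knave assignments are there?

2

Consistent assignments:
  Yara=knight, Jing=knight, Yolanda=knight, Hank=knave
  Yara=knave, Jing=knight, Yolanda=knight, Hank=knight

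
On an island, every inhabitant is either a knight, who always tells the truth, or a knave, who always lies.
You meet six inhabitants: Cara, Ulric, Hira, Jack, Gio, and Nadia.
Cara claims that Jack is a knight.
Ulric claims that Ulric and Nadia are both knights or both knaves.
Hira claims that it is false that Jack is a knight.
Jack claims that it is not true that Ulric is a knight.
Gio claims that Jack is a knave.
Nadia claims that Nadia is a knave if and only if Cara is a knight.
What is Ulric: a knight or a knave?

Consistent assignments: {Cara=knave, Ulric=knight, Hira=knight, Jack=knave, Gio=knight, Nadia=knight}
In every consistent assignment, Ulric is a knight.

Ulric is a knight.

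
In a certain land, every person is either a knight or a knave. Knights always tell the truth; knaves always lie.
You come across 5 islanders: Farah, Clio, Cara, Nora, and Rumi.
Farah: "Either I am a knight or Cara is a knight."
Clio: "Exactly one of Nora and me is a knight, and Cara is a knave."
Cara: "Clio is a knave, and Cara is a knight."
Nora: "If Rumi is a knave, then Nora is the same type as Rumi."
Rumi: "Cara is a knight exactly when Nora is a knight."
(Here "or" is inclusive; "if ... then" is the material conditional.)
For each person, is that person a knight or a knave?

Farah is a knight; "either I am a knight or Cara is a knight" is True, as required.
Clio (knave): "exactly one of Nora and me is a knight, and Cara is a knave" — false. ✓
Cara is a knight; "Clio is a knave, and Cara is a knight" is True, as required.
Nora is a knight, and the claim "if Rumi is a knave, then Nora is the same type as Rumi" is indeed True.
Rumi is a knight; "Cara is a knight exactly when Nora is a knight" is True, as required.

Farah is a knight, Clio is a knave, Cara is a knight, Nora is a knight, and Rumi is a knight.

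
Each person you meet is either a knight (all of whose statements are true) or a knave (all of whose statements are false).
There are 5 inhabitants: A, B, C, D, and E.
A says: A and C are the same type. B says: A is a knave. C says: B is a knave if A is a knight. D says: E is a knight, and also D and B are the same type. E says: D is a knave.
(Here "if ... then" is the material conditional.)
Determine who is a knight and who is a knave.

Knights: B, C, and E. Knaves: A and D.

Since A is a knave, "A and C are the same type" needs to be False, which holds.
Since B is a knight, "A is a knave" needs to be true, which holds.
C is a knight, so "B is a knave if A is a knight" must be true — and it is.
D is a knave, and the claim "E is a knight, and also D and B are the same type" is indeed False.
E is a knight; "D is a knave" is true, as required.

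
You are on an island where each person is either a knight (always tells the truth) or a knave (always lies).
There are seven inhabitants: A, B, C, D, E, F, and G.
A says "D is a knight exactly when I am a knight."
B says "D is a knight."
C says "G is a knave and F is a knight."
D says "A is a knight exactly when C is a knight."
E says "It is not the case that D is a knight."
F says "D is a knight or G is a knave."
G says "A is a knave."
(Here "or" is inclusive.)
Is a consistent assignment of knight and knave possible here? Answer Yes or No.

Yes

One consistent assignment: A=knight, B=knight, C=knight, D=knight, E=knave, F=knight, G=knave.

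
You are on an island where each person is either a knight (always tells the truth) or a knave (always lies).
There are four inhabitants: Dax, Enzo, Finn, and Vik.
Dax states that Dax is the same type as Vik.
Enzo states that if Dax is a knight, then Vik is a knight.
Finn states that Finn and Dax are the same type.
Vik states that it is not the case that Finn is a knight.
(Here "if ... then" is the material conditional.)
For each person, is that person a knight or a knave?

Dax is a knight; "Dax is the same type as Vik" is True, as required.
Enzo (knight): "if Dax is a knight, then Vik is a knight" — True. ✓
Finn is a knave, so "Finn and Dax are the same type" must be false — and it is.
Since Vik is a knight, "it is not the case that Finn is a knight" needs to be True, which holds.

Dax is a knight, Enzo is a knight, Finn is a knave, and Vik is a knight.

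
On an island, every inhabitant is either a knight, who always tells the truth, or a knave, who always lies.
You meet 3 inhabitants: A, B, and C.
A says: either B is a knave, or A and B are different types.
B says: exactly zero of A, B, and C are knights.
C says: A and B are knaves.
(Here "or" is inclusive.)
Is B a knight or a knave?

Consistent assignments: {A=knight, B=knave, C=knave}
In every consistent assignment, B is a knave.

B is a knave.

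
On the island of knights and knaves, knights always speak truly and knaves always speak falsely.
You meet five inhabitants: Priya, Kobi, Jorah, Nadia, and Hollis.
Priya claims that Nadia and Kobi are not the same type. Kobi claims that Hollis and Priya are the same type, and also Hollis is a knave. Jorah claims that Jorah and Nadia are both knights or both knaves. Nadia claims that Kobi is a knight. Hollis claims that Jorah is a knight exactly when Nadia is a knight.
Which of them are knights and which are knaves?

Priya is a knave, so "Nadia and Kobi are not the same type" must be false — and it is.
As a knight, Kobi's statement "Hollis and Priya are the same type, and also Hollis is a knave" should be true; it is.
As a knave, Jorah's statement "Jorah and Nadia are both knights or both knaves" should be false; it is.
Nadia is a knight, and the claim "Kobi is a knight" is indeed true.
Hollis is a knave, and the claim "Jorah is a knight exactly when Nadia is a knight" is indeed false.

Knights: Kobi and Nadia. Knaves: Priya, Jorah, and Hollis.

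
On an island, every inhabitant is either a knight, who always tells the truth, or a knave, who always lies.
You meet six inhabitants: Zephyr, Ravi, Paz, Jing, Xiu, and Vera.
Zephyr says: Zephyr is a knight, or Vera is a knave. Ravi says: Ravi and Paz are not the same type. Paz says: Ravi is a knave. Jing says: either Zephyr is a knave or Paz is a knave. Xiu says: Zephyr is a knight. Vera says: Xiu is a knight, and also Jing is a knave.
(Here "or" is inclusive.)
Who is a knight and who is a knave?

Zephyr is a knight, Ravi is a knight, Paz is a knave, Jing is a knight, Xiu is a knight, and Vera is a knave.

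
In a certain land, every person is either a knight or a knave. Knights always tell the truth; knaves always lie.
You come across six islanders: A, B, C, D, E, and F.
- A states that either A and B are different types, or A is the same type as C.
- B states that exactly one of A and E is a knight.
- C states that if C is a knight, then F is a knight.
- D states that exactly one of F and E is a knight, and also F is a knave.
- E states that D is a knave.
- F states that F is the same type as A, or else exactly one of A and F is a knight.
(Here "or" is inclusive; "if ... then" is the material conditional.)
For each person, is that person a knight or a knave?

A is a knight, and the claim "either A and B are different types, or A is the same type as C" is indeed true.
Since B is a knave, "exactly one of A and E is a knight" needs to be false, which holds.
As a knight, C's statement "if C is a knight, then F is a knight" should be true; it is.
As a knave, D's statement "exactly one of F and E is a knight, and also F is a knave" should be false; it is.
E is a knight, so "D is a knave" must be true — and it is.
As a knight, F's statement "F is the same type as A, or else exactly one of A and F is a knight" should be true; it is.

A is a knight, B is a knave, C is a knight, D is a knave, E is a knight, and F is a knight.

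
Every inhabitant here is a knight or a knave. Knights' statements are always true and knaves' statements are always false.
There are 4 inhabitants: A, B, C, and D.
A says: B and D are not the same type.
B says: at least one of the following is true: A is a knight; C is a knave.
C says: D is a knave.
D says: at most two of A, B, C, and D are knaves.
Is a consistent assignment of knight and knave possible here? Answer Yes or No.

Yes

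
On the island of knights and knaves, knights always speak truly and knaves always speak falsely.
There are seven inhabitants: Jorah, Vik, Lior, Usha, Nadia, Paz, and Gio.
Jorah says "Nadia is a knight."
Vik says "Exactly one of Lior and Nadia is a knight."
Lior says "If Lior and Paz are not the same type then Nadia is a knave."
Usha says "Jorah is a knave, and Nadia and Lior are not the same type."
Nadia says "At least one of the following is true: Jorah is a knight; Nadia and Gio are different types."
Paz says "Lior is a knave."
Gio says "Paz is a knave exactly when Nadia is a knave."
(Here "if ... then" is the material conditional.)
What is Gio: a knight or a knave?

Gio is a knight.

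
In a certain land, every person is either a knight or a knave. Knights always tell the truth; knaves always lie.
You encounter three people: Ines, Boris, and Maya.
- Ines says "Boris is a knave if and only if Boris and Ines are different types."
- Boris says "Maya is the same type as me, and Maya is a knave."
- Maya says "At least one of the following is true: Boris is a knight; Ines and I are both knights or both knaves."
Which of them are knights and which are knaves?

Ines is a knight, Boris is a knave, and Maya is a knight.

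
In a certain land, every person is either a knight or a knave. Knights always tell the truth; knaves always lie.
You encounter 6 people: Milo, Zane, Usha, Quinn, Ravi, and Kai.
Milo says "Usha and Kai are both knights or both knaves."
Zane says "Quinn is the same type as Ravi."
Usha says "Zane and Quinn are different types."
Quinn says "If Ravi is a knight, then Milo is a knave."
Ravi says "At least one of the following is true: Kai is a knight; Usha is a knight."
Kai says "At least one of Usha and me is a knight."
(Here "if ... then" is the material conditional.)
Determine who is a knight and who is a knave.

Milo is a knave, Zane is a knight, Usha is a knave, Quinn is a knight, Ravi is a knight, and Kai is a knight.

Milo is a knave, so "Usha and Kai are both knights or both knaves" must be false — and it is.
Zane is a knight, and the claim "Quinn is the same type as Ravi" is indeed True.
Usha is a knave, and the claim "Zane and Quinn are different types" is indeed false.
As a knight, Quinn's statement "if Ravi is a knight, then Milo is a knave" should be True; it is.
As a knight, Ravi's statement "at least one of the following is true: Kai is a knight; Usha is a knight" should be True; it is.
Since Kai is a knight, "at least one of Usha and me is a knight" needs to be True, which holds.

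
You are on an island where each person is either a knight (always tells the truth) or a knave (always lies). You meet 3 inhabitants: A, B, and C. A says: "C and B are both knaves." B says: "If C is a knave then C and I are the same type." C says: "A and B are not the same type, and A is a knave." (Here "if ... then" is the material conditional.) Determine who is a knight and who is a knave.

A is a knave, B is a knight, and C is a knight.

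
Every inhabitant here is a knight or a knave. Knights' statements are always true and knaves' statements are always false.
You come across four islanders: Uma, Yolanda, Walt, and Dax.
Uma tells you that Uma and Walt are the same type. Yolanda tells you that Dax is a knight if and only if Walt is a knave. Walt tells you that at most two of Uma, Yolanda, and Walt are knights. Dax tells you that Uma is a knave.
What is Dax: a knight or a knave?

Dax is a knight.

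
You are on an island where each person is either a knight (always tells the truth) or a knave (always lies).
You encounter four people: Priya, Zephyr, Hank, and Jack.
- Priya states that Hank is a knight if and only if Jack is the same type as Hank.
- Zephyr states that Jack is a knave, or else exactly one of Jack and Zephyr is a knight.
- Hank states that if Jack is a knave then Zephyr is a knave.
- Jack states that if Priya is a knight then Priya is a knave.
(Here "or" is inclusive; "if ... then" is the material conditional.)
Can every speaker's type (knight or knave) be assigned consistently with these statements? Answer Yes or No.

No

Checking all 16 assignments, each has at least one speaker whose statement's truth value contradicts their type.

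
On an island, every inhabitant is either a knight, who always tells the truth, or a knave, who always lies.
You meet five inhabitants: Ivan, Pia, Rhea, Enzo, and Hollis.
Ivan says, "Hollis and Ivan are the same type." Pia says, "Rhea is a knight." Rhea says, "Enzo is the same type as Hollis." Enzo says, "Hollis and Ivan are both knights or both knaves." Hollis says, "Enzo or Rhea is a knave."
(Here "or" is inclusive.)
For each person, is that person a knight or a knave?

Suppose Ivan is a knight. Then Ivan's statement "Hollis and Ivan are the same type" would have to be true. Checking the 16 ways to assign the others, none is consistent with every speaker.
(For instance, with Pia=knave, Rhea=knave, Enzo=knave, Hollis=knight, Enzo's claim "Hollis and Ivan are both knights or both knaves" comes out true where it would need to be false.)
So Ivan must be a knave, making "Hollis and Ivan are the same type" false. Taking Ivan=knave, Pia=knave, Rhea=knave, Enzo=knave, Hollis=knight, each remaining statement checks out:
  Pia (knave): "Rhea is a knight" — false. ✓
  Rhea (knave): "Enzo is the same type as Hollis" — false. ✓
  Enzo (knave): "Hollis and Ivan are both knights or both knaves" — false. ✓
  Hollis (knight): "Enzo or Rhea is a knave" — true. ✓
This is the unique consistent assignment.

Ivan is a knave, Pia is a knave, Rhea is a knave, Enzo is a knave, and Hollis is a knight.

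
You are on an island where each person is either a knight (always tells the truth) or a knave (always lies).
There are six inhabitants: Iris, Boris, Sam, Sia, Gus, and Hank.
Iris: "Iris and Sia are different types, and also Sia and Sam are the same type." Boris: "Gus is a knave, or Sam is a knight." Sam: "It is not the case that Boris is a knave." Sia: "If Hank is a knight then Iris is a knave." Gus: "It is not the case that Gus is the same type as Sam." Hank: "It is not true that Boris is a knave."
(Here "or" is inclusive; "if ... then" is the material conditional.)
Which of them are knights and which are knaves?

Iris is a knave, Boris is a knave, Sam is a knave, Sia is a knight, Gus is a knight, and Hank is a knave.

Since Iris is a knave, "Iris and Sia are different types, and also Sia and Sam are the same type" needs to be false, which holds.
Boris is a knave, and the claim "Gus is a knave, or Sam is a knight" is indeed false.
Sam is a knave; "it is not the case that Boris is a knave" is false, as required.
Since Sia is a knight, "if Hank is a knight then Iris is a knave" needs to be true, which holds.
Gus is a knight, and the claim "it is not the case that Gus is the same type as Sam" is indeed true.
Hank is a knave, so "it is not true that Boris is a knave" must be false — and it is.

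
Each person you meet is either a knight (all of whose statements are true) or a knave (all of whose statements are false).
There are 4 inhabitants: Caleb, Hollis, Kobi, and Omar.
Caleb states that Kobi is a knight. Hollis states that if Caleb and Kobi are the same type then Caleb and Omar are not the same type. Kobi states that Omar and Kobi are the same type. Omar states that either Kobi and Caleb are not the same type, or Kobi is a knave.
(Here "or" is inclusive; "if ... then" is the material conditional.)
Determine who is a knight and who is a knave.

Knights: Hollis and Omar. Knaves: Caleb and Kobi.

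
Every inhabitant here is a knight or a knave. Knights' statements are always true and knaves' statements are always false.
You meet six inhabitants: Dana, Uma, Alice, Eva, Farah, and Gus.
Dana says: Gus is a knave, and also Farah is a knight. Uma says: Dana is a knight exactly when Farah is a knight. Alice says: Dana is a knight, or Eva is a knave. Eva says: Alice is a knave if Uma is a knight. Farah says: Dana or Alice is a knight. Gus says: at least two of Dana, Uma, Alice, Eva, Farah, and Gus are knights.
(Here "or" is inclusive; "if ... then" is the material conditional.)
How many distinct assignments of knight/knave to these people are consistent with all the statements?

1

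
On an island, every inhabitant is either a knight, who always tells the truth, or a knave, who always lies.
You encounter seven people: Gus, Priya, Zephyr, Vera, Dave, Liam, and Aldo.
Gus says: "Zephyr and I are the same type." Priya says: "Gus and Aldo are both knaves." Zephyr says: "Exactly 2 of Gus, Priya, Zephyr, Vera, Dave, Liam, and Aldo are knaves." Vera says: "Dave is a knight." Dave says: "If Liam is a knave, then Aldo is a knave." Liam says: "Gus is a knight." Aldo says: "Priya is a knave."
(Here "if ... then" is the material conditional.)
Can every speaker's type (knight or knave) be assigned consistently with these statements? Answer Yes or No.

No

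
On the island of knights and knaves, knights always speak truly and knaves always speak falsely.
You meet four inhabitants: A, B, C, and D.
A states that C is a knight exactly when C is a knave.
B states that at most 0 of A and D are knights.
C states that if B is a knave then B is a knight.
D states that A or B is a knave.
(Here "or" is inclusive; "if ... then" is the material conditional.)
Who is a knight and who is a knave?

A is a knave, B is a knave, C is a knave, and D is a knight.

A (knave): "C is a knight exactly when C is a knave" — False. ✓
B is a knave, so "at most 0 of A and D are knights" must be False — and it is.
C is a knave, and the claim "if B is a knave then B is a knight" is indeed False.
D is a knight, and the claim "A or B is a knave" is indeed True.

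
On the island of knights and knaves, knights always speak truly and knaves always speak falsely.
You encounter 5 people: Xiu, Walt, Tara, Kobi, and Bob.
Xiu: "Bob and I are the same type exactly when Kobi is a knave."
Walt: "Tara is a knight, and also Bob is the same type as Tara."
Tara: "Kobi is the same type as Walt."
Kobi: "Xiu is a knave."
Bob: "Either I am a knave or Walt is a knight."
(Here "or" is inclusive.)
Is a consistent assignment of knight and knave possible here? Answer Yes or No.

No

Checking all 32 assignments, each has at least one speaker whose statement's truth value contradicts their type.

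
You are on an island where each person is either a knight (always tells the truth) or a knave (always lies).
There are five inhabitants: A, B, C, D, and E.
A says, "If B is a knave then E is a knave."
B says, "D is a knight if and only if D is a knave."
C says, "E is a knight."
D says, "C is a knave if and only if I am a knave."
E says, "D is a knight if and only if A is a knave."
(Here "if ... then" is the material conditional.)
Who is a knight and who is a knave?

Since A is a knave, "if B is a knave then E is a knave" needs to be False, which holds.
B is a knave, so "D is a knight if and only if D is a knave" must be False — and it is.
C is a knight, and the claim "E is a knight" is indeed True.
D is a knight, and the claim "C is a knave if and only if I am a knave" is indeed True.
Since E is a knight, "D is a knight if and only if A is a knave" needs to be True, which holds.

A is a knave, B is a knave, C is a knight, D is a knight, and E is a knight.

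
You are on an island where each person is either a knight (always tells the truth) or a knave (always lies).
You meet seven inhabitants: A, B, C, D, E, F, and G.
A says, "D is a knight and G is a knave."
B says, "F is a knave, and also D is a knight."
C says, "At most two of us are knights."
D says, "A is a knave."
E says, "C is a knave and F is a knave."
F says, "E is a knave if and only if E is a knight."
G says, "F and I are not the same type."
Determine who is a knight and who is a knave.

A is a knave, B is a knight, C is a knave, D is a knight, E is a knight, F is a knave, and G is a knight.

As a knave, A's statement "D is a knight and G is a knave" should be False; it is.
B is a knight; "F is a knave, and also D is a knight" is True, as required.
C (knave): "at most two of us are knights" — False. ✓
D is a knight, and the claim "A is a knave" is indeed True.
E is a knight; "C is a knave and F is a knave" is True, as required.
F (knave): "E is a knave if and only if E is a knight" — False. ✓
As a knight, G's statement "F and I are not the same type" should be True; it is.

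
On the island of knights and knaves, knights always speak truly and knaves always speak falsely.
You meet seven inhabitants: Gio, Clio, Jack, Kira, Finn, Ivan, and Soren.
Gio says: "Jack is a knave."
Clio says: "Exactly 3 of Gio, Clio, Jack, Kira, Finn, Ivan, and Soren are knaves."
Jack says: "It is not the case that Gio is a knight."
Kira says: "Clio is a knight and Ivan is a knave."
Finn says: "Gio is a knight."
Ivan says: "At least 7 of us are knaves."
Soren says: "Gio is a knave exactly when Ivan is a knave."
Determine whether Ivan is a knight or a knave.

Ivan is a knave.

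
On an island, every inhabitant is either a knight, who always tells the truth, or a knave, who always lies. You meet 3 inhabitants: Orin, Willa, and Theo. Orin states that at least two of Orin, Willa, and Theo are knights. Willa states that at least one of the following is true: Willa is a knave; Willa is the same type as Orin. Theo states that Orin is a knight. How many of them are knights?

3

The unique consistent assignment is Orin=knight, Willa=knight, Theo=knight.
That has 3 knights.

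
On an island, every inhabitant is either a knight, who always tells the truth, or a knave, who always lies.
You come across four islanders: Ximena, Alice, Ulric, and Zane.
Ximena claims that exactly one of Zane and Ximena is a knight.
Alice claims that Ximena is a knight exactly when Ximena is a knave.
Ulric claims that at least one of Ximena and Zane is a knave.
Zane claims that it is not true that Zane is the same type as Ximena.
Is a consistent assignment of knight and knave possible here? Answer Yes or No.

One consistent assignment: Ximena=knave, Alice=knave, Ulric=knight, Zane=knave.

Yes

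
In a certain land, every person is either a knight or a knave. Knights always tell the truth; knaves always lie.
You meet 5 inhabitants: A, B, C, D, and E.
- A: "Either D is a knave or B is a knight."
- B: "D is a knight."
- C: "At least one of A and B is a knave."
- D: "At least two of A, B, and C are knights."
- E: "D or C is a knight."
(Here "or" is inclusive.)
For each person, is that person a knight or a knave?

A is a knight, B is a knight, C is a knave, D is a knight, and E is a knight.

Suppose A is a knave. Then A's statement "either D is a knave or B is a knight" would have to be false. Checking the 16 ways to assign the others, none is consistent with every speaker.
(For instance, with B=knight, C=knave, D=knight, E=knight, A's claim "either D is a knave or B is a knight" comes out true where it would need to be false.)
So A must be a knight, making "either D is a knave or B is a knight" true. Taking A=knight, B=knight, C=knave, D=knight, E=knight, each remaining statement checks out:
  B (knight): "D is a knight" — true. ✓
  C (knave): "at least one of A and B is a knave" — false. ✓
  D (knight): "at least two of A, B, and C are knights" — true. ✓
  E (knight): "D or C is a knight" — true. ✓
This is the unique consistent assignment.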